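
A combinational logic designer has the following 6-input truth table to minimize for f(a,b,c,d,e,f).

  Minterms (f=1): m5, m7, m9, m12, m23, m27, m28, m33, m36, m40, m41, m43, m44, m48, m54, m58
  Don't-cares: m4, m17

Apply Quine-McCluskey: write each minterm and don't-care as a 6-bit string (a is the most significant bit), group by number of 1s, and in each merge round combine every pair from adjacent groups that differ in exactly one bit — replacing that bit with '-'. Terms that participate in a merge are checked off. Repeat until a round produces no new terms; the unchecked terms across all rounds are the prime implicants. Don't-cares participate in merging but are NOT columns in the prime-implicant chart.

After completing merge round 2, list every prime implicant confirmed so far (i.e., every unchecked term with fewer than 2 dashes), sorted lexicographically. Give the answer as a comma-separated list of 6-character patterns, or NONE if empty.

-01001, 0-0111, 0-1100, 0001-1, 00010-, 010001, 011011, 10-001, 101-00, 1010-1, 10100-, 110000, 110110, 111010

[col 0] 000100*, 000101*, 000111*, 001001*, 001100*, 010001, 010111*, 011011, 011100*, 100001*, 100100*, 101000*, 101001*, 101011*, 101100*, 110000, 110110, 111010
[col 1] -00100*, -01001, -01100*, 0-0111, 0-1100, 00-100*, 0001-1, 00010-, 10-001, 10-100*, 101-00, 1010-1, 10100-
[col 2] -0-100
Prime implicants: -0-100, -01001, 0-0111, 0-1100, 0001-1, 00010-, 010001, 011011, 10-001, 101-00, 1010-1, 10100-, 110000, 110110, 111010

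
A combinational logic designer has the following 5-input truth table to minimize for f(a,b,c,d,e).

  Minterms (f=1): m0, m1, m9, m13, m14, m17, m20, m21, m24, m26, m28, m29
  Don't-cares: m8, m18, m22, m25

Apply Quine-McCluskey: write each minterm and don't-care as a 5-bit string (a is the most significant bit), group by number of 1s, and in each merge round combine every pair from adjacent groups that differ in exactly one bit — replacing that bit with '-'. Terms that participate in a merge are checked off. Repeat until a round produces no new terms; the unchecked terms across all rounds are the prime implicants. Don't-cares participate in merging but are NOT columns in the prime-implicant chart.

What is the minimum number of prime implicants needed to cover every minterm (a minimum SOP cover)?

6

[col 0] 00000*, 00001*, 01000*, 01001*, 01101*, 01110, 10001*, 10010*, 10100*, 10101*, 10110*, 11000*, 11001*, 11010*, 11100*, 11101*
[col 1] -0001*, -1000*, -1001*, -1101*, 0-000*, 0-001*, 0000-*, 01-01*, 0100-*, 1-001*, 1-010, 1-100*, 1-101*, 10-01*, 10-10, 101-0, 1010-*, 11-00*, 11-01*, 110-0, 1100-*, 1110-*
[col 2] --001, -1-01, -100-, 0-00-, 1--01, 1-10-, 11-0-
Prime implicants: --001, -1-01, -100-, 0-00-, 01110, 1--01, 1-010, 1-10-, 10-10, 101-0, 11-0-, 110-0
PI chart (minterm → PIs covering it):
  0 | 0-00-  (sole → essential)
  1 | --001,0-00-
  9 | --001,-1-01,-100-,0-00-
  13 | -1-01  (sole → essential)
  14 | 01110  (sole → essential)
  17 | --001,1--01
  20 | 1-10-,101-0
  21 | 1--01,1-10-
  24 | -100-,11-0-,110-0
  26 | 1-010,110-0
  28 | 1-10-,11-0-
  29 | -1-01,1--01,1-10-,11-0-
Essential prime implicants: -1-01, 0-00-, 01110
Petrick residual → --001, 1-10-, 110-0
Minimum SOP uses 6 PIs: c'd'e + bd'e + a'c'd' + a'bcde' + acd' + abc'e'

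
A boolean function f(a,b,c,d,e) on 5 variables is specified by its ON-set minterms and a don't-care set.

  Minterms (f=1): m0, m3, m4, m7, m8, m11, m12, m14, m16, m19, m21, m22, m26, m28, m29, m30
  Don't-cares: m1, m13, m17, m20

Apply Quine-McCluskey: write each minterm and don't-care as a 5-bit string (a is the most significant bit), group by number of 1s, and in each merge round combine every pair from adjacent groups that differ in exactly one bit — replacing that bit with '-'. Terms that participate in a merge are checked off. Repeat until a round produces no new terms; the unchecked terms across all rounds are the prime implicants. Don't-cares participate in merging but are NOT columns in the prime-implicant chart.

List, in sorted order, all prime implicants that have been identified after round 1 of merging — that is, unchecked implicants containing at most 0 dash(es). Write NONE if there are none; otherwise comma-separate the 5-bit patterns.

NONE

[col 0] 00000*, 00001*, 00011*, 00100*, 00111*, 01000*, 01011*, 01100*, 01101*, 01110*, 10000*, 10001*, 10011*, 10100*, 10101*, 10110*, 11010*, 11100*, 11101*, 11110*
[col 1] -0000*, -0001*, -0011*, -0100*, -1100*, -1101*, -1110*, 0-000*, 0-011, 0-100*, 00-00*, 00-11, 000-1*, 0000-*, 01-00*, 011-0*, 0110-*, 1-100*, 1-101*, 1-110*, 10-00*, 10-01*, 100-1*, 1000-*, 101-0*, 1010-*, 11-10, 111-0*, 1110-*
[col 2] --100, -0-00, -00-1, -000-, -11-0, -110-, 0--00, 1-1-0, 1-10-, 10-0-
Prime implicants: --100, -0-00, -00-1, -000-, -11-0, -110-, 0--00, 0-011, 00-11, 1-1-0, 1-10-, 10-0-, 11-10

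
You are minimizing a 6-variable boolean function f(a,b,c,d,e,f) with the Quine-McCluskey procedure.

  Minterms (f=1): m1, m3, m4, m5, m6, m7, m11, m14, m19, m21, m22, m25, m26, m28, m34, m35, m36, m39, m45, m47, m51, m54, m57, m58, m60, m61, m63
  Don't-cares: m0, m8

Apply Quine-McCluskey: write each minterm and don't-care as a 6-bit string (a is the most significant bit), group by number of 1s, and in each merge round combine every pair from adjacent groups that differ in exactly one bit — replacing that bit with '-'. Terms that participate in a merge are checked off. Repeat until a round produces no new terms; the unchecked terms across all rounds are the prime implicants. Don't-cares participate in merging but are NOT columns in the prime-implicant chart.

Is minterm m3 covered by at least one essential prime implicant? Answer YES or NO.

YES

Round 0: 000000✓ 000001✓ 000011✓ 000100✓ 000101✓ 000110✓ 000111✓ 001000✓ 001011✓ 001110✓ 010011✓ 010101✓ 010110✓ 011001✓ 011010✓ 011100✓ 100010✓ 100011✓ 100100✓ 100111✓ 101101✓ 101111✓ 110011✓ 110110✓ 111001✓ 111010✓ 111100✓ 111101✓ 111111✓
Round 1: -00011✓ -00100 -00111✓ -10011✓ -10110 -11001 -11010 -11100 0-0011✓ 0-0101 0-0110 00-000 00-011 00-110 000-00✓ 000-01✓ 000-11✓ 0000-1✓ 00000-✓ 0001-0✓ 0001-1✓ 00010-✓ 00011-✓ 1-0011✓ 1-1101✓ 1-1111✓ 10-111 100-11✓ 10001- 1011-1✓ 111-01 1111-1✓ 11110-
Round 2: --0011 -00-11 000--1 000-0- 0001-- 1-11-1
PIs = {--0011, -00-11, -00100, -10110, -11001, -11010, -11100, 0-0101, 0-0110, 00-000, 00-011, 00-110, 000--1, 000-0-, 0001--, 1-11-1, 10-111, 10001-, 111-01, 11110-}
Coverage chart:
  m1: 000--1,000-0-
  m3: --0011,-00-11,00-011,000--1
  m4: -00100,000-0-,0001--
  m5: 0-0101,000--1,000-0-,0001--
  m6: 0-0110,00-110,0001--
  m7: -00-11,000--1,0001--
  m11: 00-011 ←essential
  m14: 00-110 ←essential
  m19: --0011 ←essential
  m21: 0-0101 ←essential
  m22: -10110,0-0110
  m25: -11001 ←essential
  m26: -11010 ←essential
  m28: -11100 ←essential
  m34: 10001- ←essential
  m35: --0011,-00-11,10001-
  m36: -00100 ←essential
  m39: -00-11,10-111
  m45: 1-11-1 ←essential
  m47: 1-11-1,10-111
  m51: --0011 ←essential
  m54: -10110 ←essential
  m57: -11001,111-01
  m58: -11010 ←essential
  m60: -11100,11110-
  m61: 1-11-1,111-01,11110-
  m63: 1-11-1 ←essential
Essential: --0011, -00100, -10110, -11001, -11010, -11100, 0-0101, 00-011, 00-110, 1-11-1, 10001-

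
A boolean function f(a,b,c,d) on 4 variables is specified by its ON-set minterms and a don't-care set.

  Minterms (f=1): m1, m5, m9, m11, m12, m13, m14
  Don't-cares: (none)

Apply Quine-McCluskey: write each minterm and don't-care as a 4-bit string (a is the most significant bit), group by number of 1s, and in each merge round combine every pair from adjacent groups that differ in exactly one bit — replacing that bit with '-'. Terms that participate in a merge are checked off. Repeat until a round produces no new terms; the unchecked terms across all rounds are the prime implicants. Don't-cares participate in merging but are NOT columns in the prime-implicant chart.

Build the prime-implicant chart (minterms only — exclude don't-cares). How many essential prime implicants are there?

size-2^0 implicants → 0001(✓)  0101(✓)  1001(✓)  1011(✓)  1100(✓)  1101(✓)  1110(✓)
size-2^1 implicants → -001(✓)  -101(✓)  0-01(✓)  1-01(✓)  10-1  11-0  110-
size-2^2 implicants → --01
Unchecked terms (primes): --01, 10-1, 11-0, 110-
Minterm coverage:
  m1 ⊆ --01 [E]
  m5 ⊆ --01 [E]
  m9 ⊆ --01,10-1
  m11 ⊆ 10-1 [E]
  m12 ⊆ 11-0,110-
  m13 ⊆ --01,110-
  m14 ⊆ 11-0 [E]
E = {--01, 10-1, 11-0}

3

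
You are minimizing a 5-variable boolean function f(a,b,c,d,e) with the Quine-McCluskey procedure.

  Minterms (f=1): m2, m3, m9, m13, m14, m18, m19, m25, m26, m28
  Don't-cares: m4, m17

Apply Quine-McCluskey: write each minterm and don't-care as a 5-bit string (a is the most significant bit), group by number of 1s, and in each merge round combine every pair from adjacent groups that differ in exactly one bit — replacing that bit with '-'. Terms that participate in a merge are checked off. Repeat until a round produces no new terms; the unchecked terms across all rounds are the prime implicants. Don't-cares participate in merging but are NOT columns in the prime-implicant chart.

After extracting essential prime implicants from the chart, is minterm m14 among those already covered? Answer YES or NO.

YES

Round 0: 00010✓ 00011✓ 00100 01001✓ 01101✓ 01110 10001✓ 10010✓ 10011✓ 11001✓ 11010✓ 11100
Round 1: -0010✓ -0011✓ -1001 0001-✓ 01-01 1-001 1-010 100-1 1001-✓
Round 2: -001-
PIs = {-001-, -1001, 00100, 01-01, 01110, 1-001, 1-010, 100-1, 11100}
Coverage chart:
  m2: -001- ←essential
  m3: -001- ←essential
  m9: -1001,01-01
  m13: 01-01 ←essential
  m14: 01110 ←essential
  m18: -001-,1-010
  m19: -001-,100-1
  m25: -1001,1-001
  m26: 1-010 ←essential
  m28: 11100 ←essential
Essential: -001-, 01-01, 01110, 1-010, 11100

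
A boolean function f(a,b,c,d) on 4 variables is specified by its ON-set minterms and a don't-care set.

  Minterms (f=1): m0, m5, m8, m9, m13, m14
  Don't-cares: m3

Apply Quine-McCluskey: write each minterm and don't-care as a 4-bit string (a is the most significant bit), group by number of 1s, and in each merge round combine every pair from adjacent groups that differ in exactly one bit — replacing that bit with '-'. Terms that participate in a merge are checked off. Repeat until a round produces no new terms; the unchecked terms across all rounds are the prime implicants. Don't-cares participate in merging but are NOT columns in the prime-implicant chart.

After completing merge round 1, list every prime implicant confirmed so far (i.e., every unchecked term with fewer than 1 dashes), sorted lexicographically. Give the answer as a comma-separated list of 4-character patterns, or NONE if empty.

[col 0] 0000*, 0011, 0101*, 1000*, 1001*, 1101*, 1110
[col 1] -000, -101, 1-01, 100-
Prime implicants: -000, -101, 0011, 1-01, 100-, 1110

0011, 1110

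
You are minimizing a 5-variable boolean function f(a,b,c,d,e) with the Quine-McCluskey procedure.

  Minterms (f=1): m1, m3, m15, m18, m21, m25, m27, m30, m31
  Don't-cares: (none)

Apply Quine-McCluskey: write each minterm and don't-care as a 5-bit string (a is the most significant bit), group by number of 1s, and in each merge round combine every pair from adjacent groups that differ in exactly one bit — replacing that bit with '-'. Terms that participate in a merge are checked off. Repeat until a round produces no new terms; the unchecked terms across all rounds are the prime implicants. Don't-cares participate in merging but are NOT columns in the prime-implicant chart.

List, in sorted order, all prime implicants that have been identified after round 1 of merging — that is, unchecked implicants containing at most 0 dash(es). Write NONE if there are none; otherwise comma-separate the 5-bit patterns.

10010, 10101

Round 0: 00001✓ 00011✓ 01111✓ 10010 10101 11001✓ 11011✓ 11110✓ 11111✓
Round 1: -1111 000-1 11-11 110-1 1111-
PIs = {-1111, 000-1, 10010, 10101, 11-11, 110-1, 1111-}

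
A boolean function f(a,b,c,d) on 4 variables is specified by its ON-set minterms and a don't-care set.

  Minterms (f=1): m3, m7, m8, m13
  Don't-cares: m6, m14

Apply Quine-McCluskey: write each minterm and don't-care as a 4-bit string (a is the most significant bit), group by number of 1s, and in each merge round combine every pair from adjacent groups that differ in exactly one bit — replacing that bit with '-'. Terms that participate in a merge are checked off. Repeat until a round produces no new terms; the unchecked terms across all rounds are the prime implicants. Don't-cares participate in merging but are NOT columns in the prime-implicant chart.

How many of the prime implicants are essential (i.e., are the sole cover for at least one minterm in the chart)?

3

Round 0: 0011✓ 0110✓ 0111✓ 1000 1101 1110✓
Round 1: -110 0-11 011-
PIs = {-110, 0-11, 011-, 1000, 1101}
Coverage chart:
  m3: 0-11 ←essential
  m7: 0-11,011-
  m8: 1000 ←essential
  m13: 1101 ←essential
Essential: 0-11, 1000, 1101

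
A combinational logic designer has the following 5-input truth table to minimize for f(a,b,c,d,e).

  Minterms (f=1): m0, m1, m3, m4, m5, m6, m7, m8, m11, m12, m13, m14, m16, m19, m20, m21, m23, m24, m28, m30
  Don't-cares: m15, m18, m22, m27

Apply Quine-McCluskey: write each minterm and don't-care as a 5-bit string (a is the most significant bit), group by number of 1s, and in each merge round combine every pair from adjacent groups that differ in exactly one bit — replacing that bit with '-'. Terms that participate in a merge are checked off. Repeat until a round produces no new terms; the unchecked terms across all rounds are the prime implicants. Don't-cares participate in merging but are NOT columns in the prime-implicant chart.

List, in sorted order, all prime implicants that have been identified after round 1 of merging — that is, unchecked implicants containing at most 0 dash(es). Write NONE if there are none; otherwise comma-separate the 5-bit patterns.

NONE

size-2^0 implicants → 00000(✓)  00001(✓)  00011(✓)  00100(✓)  00101(✓)  00110(✓)  00111(✓)  01000(✓)  01011(✓)  01100(✓)  01101(✓)  01110(✓)  01111(✓)  10000(✓)  10010(✓)  10011(✓)  10100(✓)  10101(✓)  10110(✓)  10111(✓)  11000(✓)  11011(✓)  11100(✓)  11110(✓)
size-2^1 implicants → -0000(✓)  -0011(✓)  -0100(✓)  -0101(✓)  -0110(✓)  -0111(✓)  -1000(✓)  -1011(✓)  -1100(✓)  -1110(✓)  0-000(✓)  0-011(✓)  0-100(✓)  0-101(✓)  0-110(✓)  0-111(✓)  00-00(✓)  00-01(✓)  00-11(✓)  000-1(✓)  0000-(✓)  001-0(✓)  001-1(✓)  0010-(✓)  0011-(✓)  01-00(✓)  01-11(✓)  011-0(✓)  011-1(✓)  0110-(✓)  0111-(✓)  1-000(✓)  1-011(✓)  1-100(✓)  1-110(✓)  10-00(✓)  10-10(✓)  10-11(✓)  100-0(✓)  1001-(✓)  101-0(✓)  101-1(✓)  1010-(✓)  1011-(✓)  11-00(✓)  111-0(✓)
size-2^2 implicants → --000(✓)  --011  --100(✓)  --110(✓)  -0-00(✓)  -0-11  -01-0(✓)  -01-1(✓)  -010-(✓)  -011-(✓)  -1-00(✓)  -11-0(✓)  0--00(✓)  0--11  0-1-0(✓)  0-1-1(✓)  0-10-(✓)  0-11-(✓)  00--1  00-0-  001--(✓)  011--(✓)  1--00(✓)  1-1-0(✓)  10--0  10-1-  101--(✓)
size-2^3 implicants → ---00  --1-0  -01--  0-1--
Unchecked terms (primes): ---00, --011, --1-0, -0-11, -01--, 0--11, 0-1--, 00--1, 00-0-, 10--0, 10-1-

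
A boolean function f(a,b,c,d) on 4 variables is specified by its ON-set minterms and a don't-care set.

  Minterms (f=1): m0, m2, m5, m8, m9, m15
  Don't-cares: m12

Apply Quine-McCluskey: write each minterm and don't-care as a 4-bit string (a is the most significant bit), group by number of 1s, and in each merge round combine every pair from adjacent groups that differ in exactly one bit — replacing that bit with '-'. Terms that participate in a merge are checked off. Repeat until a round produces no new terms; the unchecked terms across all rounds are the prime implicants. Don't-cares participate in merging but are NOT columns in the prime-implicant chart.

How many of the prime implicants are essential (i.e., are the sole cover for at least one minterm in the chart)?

4

Round 0: 0000✓ 0010✓ 0101 1000✓ 1001✓ 1100✓ 1111
Round 1: -000 00-0 1-00 100-
PIs = {-000, 00-0, 0101, 1-00, 100-, 1111}
Coverage chart:
  m0: -000,00-0
  m2: 00-0 ←essential
  m5: 0101 ←essential
  m8: -000,1-00,100-
  m9: 100- ←essential
  m15: 1111 ←essential
Essential: 00-0, 0101, 100-, 1111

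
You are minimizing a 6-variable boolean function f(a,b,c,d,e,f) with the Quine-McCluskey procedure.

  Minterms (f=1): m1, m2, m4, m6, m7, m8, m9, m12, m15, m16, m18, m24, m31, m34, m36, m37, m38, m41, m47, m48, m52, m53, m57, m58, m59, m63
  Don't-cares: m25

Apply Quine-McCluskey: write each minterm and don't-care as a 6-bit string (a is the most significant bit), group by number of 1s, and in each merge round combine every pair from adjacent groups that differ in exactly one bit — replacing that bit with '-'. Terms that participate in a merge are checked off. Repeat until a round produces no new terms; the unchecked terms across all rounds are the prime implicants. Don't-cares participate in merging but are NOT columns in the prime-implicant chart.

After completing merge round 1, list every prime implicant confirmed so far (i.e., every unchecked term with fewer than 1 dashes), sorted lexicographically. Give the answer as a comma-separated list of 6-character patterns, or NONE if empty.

size-2^0 implicants → 000001(✓)  000010(✓)  000100(✓)  000110(✓)  000111(✓)  001000(✓)  001001(✓)  001100(✓)  001111(✓)  010000(✓)  010010(✓)  011000(✓)  011001(✓)  011111(✓)  100010(✓)  100100(✓)  100101(✓)  100110(✓)  101001(✓)  101111(✓)  110000(✓)  110100(✓)  110101(✓)  111001(✓)  111010(✓)  111011(✓)  111111(✓)
size-2^1 implicants → -00010(✓)  -00100(✓)  -00110(✓)  -01001(✓)  -01111(✓)  -10000  -11001(✓)  -11111(✓)  0-0010  0-1000(✓)  0-1001(✓)  0-1111(✓)  00-001  00-100  00-111  000-10(✓)  0001-0(✓)  00011-  001-00  00100-(✓)  01-000  0100-0  01100-(✓)  1-0100(✓)  1-0101(✓)  1-1001(✓)  1-1111(✓)  100-10(✓)  1001-0(✓)  10010-(✓)  110-00  11010-(✓)  111-11  1110-1  11101-
size-2^2 implicants → --1001  --1111  -00-10  -001-0  0-100-  1-010-
Unchecked terms (primes): --1001, --1111, -00-10, -001-0, -10000, 0-0010, 0-100-, 00-001, 00-100, 00-111, 00011-, 001-00, 01-000, 0100-0, 1-010-, 110-00, 111-11, 1110-1, 11101-

NONE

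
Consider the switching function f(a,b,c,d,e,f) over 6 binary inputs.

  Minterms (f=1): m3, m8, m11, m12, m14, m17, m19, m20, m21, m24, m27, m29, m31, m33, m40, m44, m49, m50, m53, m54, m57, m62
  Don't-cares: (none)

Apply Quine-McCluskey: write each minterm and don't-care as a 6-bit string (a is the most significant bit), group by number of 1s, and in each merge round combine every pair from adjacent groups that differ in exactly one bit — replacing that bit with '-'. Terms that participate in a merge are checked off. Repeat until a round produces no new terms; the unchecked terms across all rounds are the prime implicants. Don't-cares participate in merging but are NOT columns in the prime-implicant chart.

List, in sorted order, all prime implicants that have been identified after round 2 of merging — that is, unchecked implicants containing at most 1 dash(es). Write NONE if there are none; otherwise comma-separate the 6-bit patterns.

0-1000, 0011-0, 01-101, 0100-1, 01010-, 011-11, 0111-1, 1-0001, 11-001, 11-110, 110-10

[col 0] 000011*, 001000*, 001011*, 001100*, 001110*, 010001*, 010011*, 010100*, 010101*, 011000*, 011011*, 011101*, 011111*, 100001*, 101000*, 101100*, 110001*, 110010*, 110101*, 110110*, 111001*, 111110*
[col 1] -01000*, -01100*, -10001*, -10101*, 0-0011*, 0-1000, 0-1011*, 00-011*, 001-00*, 0011-0, 01-011*, 01-101, 010-01*, 0100-1, 01010-, 011-11, 0111-1, 1-0001, 101-00*, 11-001, 11-110, 110-01*, 110-10
[col 2] -01-00, -10-01, 0--011
Prime implicants: -01-00, -10-01, 0--011, 0-1000, 0011-0, 01-101, 0100-1, 01010-, 011-11, 0111-1, 1-0001, 11-001, 11-110, 110-10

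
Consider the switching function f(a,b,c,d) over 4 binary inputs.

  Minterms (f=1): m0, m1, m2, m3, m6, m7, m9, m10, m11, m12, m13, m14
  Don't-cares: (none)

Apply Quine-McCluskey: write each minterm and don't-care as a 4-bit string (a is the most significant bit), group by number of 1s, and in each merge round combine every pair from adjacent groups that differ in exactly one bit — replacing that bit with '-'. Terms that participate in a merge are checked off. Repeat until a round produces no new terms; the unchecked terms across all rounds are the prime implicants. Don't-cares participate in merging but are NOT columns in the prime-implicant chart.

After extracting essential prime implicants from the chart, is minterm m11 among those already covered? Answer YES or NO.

NO

Round 0: 0000✓ 0001✓ 0010✓ 0011✓ 0110✓ 0111✓ 1001✓ 1010✓ 1011✓ 1100✓ 1101✓ 1110✓
Round 1: -001✓ -010✓ -011✓ -110✓ 0-10✓ 0-11✓ 00-0✓ 00-1✓ 000-✓ 001-✓ 011-✓ 1-01 1-10✓ 10-1✓ 101-✓ 11-0 110-
Round 2: --10 -0-1 -01- 0-1- 00--
PIs = {--10, -0-1, -01-, 0-1-, 00--, 1-01, 11-0, 110-}
Coverage chart:
  m0: 00-- ←essential
  m1: -0-1,00--
  m2: --10,-01-,0-1-,00--
  m3: -0-1,-01-,0-1-,00--
  m6: --10,0-1-
  m7: 0-1- ←essential
  m9: -0-1,1-01
  m10: --10,-01-
  m11: -0-1,-01-
  m12: 11-0,110-
  m13: 1-01,110-
  m14: --10,11-0
Essential: 0-1-, 00--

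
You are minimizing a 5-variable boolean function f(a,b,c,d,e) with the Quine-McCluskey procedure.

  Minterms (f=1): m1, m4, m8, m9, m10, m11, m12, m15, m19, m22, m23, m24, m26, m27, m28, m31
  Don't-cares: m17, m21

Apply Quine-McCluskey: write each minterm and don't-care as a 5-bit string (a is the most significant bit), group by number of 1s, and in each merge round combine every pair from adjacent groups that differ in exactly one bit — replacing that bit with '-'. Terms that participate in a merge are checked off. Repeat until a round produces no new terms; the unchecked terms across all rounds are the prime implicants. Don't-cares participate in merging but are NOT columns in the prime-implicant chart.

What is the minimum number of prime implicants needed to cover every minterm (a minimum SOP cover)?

size-2^0 implicants → 00001(✓)  00100(✓)  01000(✓)  01001(✓)  01010(✓)  01011(✓)  01100(✓)  01111(✓)  10001(✓)  10011(✓)  10101(✓)  10110(✓)  10111(✓)  11000(✓)  11010(✓)  11011(✓)  11100(✓)  11111(✓)
size-2^1 implicants → -0001  -1000(✓)  -1010(✓)  -1011(✓)  -1100(✓)  -1111(✓)  0-001  0-100  01-00(✓)  01-11(✓)  010-0(✓)  010-1(✓)  0100-(✓)  0101-(✓)  1-011(✓)  1-111(✓)  10-01(✓)  10-11(✓)  100-1(✓)  101-1(✓)  1011-  11-00(✓)  11-11(✓)  110-0(✓)  1101-(✓)
size-2^2 implicants → -1-00  -1-11  -10-0  -101-  010--  1--11  10--1
Unchecked terms (primes): -0001, -1-00, -1-11, -10-0, -101-, 0-001, 0-100, 010--, 1--11, 10--1, 1011-
Minterm coverage:
  m1 ⊆ -0001,0-001
  m4 ⊆ 0-100 [E]
  m8 ⊆ -1-00,-10-0,010--
  m9 ⊆ 0-001,010--
  m10 ⊆ -10-0,-101-,010--
  m11 ⊆ -1-11,-101-,010--
  m12 ⊆ -1-00,0-100
  m15 ⊆ -1-11 [E]
  m19 ⊆ 1--11,10--1
  m22 ⊆ 1011- [E]
  m23 ⊆ 1--11,10--1,1011-
  m24 ⊆ -1-00,-10-0
  m26 ⊆ -10-0,-101-
  m27 ⊆ -1-11,-101-,1--11
  m28 ⊆ -1-00 [E]
  m31 ⊆ -1-11,1--11
E = {-1-00, -1-11, 0-100, 1011-}
Petrick residual → -10-0, 0-001, 1--11
Cover = bd'e' + bde + bc'e' + a'c'd'e + a'cd'e' + ade + ab'cd  |cover|=7

7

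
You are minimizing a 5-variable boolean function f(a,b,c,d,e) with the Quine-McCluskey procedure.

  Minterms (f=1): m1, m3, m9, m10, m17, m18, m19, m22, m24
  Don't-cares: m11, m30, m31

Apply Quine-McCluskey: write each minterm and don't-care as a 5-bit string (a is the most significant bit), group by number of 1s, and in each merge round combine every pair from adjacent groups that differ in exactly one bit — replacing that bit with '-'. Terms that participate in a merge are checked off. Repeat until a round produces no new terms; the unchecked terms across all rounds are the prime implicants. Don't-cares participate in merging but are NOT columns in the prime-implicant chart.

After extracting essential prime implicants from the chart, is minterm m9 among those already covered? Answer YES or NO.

size-2^0 implicants → 00001(✓)  00011(✓)  01001(✓)  01010(✓)  01011(✓)  10001(✓)  10010(✓)  10011(✓)  10110(✓)  11000  11110(✓)  11111(✓)
size-2^1 implicants → -0001(✓)  -0011(✓)  0-001(✓)  0-011(✓)  000-1(✓)  010-1(✓)  0101-  1-110  10-10  100-1(✓)  1001-  1111-
size-2^2 implicants → -00-1  0-0-1
Unchecked terms (primes): -00-1, 0-0-1, 0101-, 1-110, 10-10, 1001-, 11000, 1111-
Minterm coverage:
  m1 ⊆ -00-1,0-0-1
  m3 ⊆ -00-1,0-0-1
  m9 ⊆ 0-0-1 [E]
  m10 ⊆ 0101- [E]
  m17 ⊆ -00-1 [E]
  m18 ⊆ 10-10,1001-
  m19 ⊆ -00-1,1001-
  m22 ⊆ 1-110,10-10
  m24 ⊆ 11000 [E]
E = {-00-1, 0-0-1, 0101-, 11000}

YES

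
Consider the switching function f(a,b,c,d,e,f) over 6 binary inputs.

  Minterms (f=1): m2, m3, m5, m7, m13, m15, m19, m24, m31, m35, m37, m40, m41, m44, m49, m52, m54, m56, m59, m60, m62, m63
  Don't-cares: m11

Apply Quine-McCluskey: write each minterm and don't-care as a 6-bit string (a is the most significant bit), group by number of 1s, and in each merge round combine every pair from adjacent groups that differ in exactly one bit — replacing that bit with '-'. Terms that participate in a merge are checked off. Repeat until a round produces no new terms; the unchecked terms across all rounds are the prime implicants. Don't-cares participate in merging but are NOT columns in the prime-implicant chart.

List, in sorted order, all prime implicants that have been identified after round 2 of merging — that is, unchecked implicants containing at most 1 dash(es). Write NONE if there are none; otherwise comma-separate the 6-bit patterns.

size-2^0 implicants → 000010(✓)  000011(✓)  000101(✓)  000111(✓)  001011(✓)  001101(✓)  001111(✓)  010011(✓)  011000(✓)  011111(✓)  100011(✓)  100101(✓)  101000(✓)  101001(✓)  101100(✓)  110001  110100(✓)  110110(✓)  111000(✓)  111011(✓)  111100(✓)  111110(✓)  111111(✓)
size-2^1 implicants → -00011  -00101  -11000  -11111  0-0011  0-1111  00-011(✓)  00-101(✓)  00-111(✓)  000-11(✓)  00001-  0001-1(✓)  001-11(✓)  0011-1(✓)  1-1000(✓)  1-1100(✓)  101-00(✓)  10100-  11-100(✓)  11-110(✓)  1101-0(✓)  111-00(✓)  111-11  1111-0(✓)  11111-
size-2^2 implicants → 00--11  00-1-1  1-1-00  11-1-0
Unchecked terms (primes): -00011, -00101, -11000, -11111, 0-0011, 0-1111, 00--11, 00-1-1, 00001-, 1-1-00, 10100-, 11-1-0, 110001, 111-11, 11111-

-00011, -00101, -11000, -11111, 0-0011, 0-1111, 00001-, 10100-, 110001, 111-11, 11111-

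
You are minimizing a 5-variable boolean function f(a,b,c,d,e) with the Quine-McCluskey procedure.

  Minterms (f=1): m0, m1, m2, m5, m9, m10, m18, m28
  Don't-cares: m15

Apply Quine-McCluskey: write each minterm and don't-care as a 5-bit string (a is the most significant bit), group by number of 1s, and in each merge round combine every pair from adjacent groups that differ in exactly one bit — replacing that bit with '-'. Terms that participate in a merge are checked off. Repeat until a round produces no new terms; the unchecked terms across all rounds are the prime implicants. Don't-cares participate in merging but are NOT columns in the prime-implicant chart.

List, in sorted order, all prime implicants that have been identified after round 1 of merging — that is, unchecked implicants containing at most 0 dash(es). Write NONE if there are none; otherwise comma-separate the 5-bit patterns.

01111, 11100

[col 0] 00000*, 00001*, 00010*, 00101*, 01001*, 01010*, 01111, 10010*, 11100
[col 1] -0010, 0-001, 0-010, 00-01, 000-0, 0000-
Prime implicants: -0010, 0-001, 0-010, 00-01, 000-0, 0000-, 01111, 11100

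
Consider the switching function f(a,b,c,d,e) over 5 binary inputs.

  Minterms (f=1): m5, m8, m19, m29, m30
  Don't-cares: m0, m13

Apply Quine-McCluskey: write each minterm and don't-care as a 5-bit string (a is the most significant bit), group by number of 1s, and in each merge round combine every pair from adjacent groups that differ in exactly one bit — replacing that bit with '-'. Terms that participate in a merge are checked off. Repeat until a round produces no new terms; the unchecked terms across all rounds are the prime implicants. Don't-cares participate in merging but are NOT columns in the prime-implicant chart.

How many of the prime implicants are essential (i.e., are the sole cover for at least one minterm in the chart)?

5

size-2^0 implicants → 00000(✓)  00101(✓)  01000(✓)  01101(✓)  10011  11101(✓)  11110
size-2^1 implicants → -1101  0-000  0-101
Unchecked terms (primes): -1101, 0-000, 0-101, 10011, 11110
Minterm coverage:
  m5 ⊆ 0-101 [E]
  m8 ⊆ 0-000 [E]
  m19 ⊆ 10011 [E]
  m29 ⊆ -1101 [E]
  m30 ⊆ 11110 [E]
E = {-1101, 0-000, 0-101, 10011, 11110}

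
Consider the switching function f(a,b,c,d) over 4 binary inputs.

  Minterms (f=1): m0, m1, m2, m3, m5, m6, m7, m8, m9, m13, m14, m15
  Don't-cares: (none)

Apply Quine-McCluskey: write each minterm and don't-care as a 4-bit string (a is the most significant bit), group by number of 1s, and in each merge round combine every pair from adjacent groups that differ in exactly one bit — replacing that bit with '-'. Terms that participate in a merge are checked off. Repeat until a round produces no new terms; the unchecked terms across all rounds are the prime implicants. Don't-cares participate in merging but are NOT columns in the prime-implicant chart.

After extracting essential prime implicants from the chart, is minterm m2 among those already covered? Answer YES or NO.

NO

[col 0] 0000*, 0001*, 0010*, 0011*, 0101*, 0110*, 0111*, 1000*, 1001*, 1101*, 1110*, 1111*
[col 1] -000*, -001*, -101*, -110*, -111*, 0-01*, 0-10*, 0-11*, 00-0*, 00-1*, 000-*, 001-*, 01-1*, 011-*, 1-01*, 100-*, 11-1*, 111-*
[col 2] --01, -00-, -1-1, -11-, 0--1, 0-1-, 00--
Prime implicants: --01, -00-, -1-1, -11-, 0--1, 0-1-, 00--
PI chart (minterm → PIs covering it):
  0 | -00-,00--
  1 | --01,-00-,0--1,00--
  2 | 0-1-,00--
  3 | 0--1,0-1-,00--
  5 | --01,-1-1,0--1
  6 | -11-,0-1-
  7 | -1-1,-11-,0--1,0-1-
  8 | -00-  (sole → essential)
  9 | --01,-00-
  13 | --01,-1-1
  14 | -11-  (sole → essential)
  15 | -1-1,-11-
Essential prime implicants: -00-, -11-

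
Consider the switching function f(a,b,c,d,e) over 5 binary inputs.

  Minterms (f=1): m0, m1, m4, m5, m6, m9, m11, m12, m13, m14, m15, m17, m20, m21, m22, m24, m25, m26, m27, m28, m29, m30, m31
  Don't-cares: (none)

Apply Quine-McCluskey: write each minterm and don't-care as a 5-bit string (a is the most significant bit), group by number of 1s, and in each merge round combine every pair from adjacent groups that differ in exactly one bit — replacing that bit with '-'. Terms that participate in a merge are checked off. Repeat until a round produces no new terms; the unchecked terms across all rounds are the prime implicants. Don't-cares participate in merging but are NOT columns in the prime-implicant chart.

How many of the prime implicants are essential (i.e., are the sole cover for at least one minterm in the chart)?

5

[col 0] 00000*, 00001*, 00100*, 00101*, 00110*, 01001*, 01011*, 01100*, 01101*, 01110*, 01111*, 10001*, 10100*, 10101*, 10110*, 11000*, 11001*, 11010*, 11011*, 11100*, 11101*, 11110*, 11111*
[col 1] -0001*, -0100*, -0101*, -0110*, -1001*, -1011*, -1100*, -1101*, -1110*, -1111*, 0-001*, 0-100*, 0-101*, 0-110*, 00-00*, 00-01*, 0000-*, 001-0*, 0010-*, 01-01*, 01-11*, 010-1*, 011-0*, 011-1*, 0110-*, 0111-*, 1-001*, 1-100*, 1-101*, 1-110*, 10-01*, 101-0*, 1010-*, 11-00*, 11-01*, 11-10*, 11-11*, 110-0*, 110-1*, 1100-*, 1101-*, 111-0*, 111-1*, 1110-*, 1111-*
[col 2] --001*, --100*, --101*, --110*, -0-01*, -01-0*, -010-*, -1-01*, -1-11*, -10-1*, -11-0*, -11-1*, -110-*, -111-*, 0--01*, 0-1-0*, 0-10-*, 00-0-, 01--1*, 011--*, 1--01*, 1-1-0*, 1-10-*, 11--0*, 11--1*, 11-0-*, 11-1-*, 110--*, 111--*
[col 3] ---01, --1-0, --10-, -1--1, -11--, 11---
Prime implicants: ---01, --1-0, --10-, -1--1, -11--, 00-0-, 11---
PI chart (minterm → PIs covering it):
  0 | 00-0-  (sole → essential)
  1 | ---01,00-0-
  4 | --1-0,--10-,00-0-
  5 | ---01,--10-,00-0-
  6 | --1-0  (sole → essential)
  9 | ---01,-1--1
  11 | -1--1  (sole → essential)
  12 | --1-0,--10-,-11--
  13 | ---01,--10-,-1--1,-11--
  14 | --1-0,-11--
  15 | -1--1,-11--
  17 | ---01  (sole → essential)
  20 | --1-0,--10-
  21 | ---01,--10-
  22 | --1-0  (sole → essential)
  24 | 11---  (sole → essential)
  25 | ---01,-1--1,11---
  26 | 11---  (sole → essential)
  27 | -1--1,11---
  28 | --1-0,--10-,-11--,11---
  29 | ---01,--10-,-1--1,-11--,11---
  30 | --1-0,-11--,11---
  31 | -1--1,-11--,11---
Essential prime implicants: ---01, --1-0, -1--1, 00-0-, 11---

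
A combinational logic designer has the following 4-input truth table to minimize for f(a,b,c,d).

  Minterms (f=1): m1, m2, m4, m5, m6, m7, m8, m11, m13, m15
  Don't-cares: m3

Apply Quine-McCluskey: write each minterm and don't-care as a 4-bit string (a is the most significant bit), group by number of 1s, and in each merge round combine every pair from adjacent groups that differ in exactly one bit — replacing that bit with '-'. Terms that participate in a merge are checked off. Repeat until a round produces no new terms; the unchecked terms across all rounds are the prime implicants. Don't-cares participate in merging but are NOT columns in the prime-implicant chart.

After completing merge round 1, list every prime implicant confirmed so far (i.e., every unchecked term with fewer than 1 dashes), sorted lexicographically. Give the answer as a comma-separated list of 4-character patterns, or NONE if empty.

size-2^0 implicants → 0001(✓)  0010(✓)  0011(✓)  0100(✓)  0101(✓)  0110(✓)  0111(✓)  1000  1011(✓)  1101(✓)  1111(✓)
size-2^1 implicants → -011(✓)  -101(✓)  -111(✓)  0-01(✓)  0-10(✓)  0-11(✓)  00-1(✓)  001-(✓)  01-0(✓)  01-1(✓)  010-(✓)  011-(✓)  1-11(✓)  11-1(✓)
size-2^2 implicants → --11  -1-1  0--1  0-1-  01--
Unchecked terms (primes): --11, -1-1, 0--1, 0-1-, 01--, 1000

1000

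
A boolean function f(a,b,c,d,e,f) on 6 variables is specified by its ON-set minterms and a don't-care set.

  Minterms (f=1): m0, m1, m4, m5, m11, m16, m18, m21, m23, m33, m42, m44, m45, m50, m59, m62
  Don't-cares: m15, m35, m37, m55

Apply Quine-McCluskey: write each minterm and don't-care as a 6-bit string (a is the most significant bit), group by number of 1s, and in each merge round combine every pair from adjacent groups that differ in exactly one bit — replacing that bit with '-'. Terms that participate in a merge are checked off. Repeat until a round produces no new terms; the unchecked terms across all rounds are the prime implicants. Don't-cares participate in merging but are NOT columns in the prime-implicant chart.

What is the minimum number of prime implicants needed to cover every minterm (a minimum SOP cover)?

Round 0: 000000✓ 000001✓ 000100✓ 000101✓ 001011✓ 001111✓ 010000✓ 010010✓ 010101✓ 010111✓ 100001✓ 100011✓ 100101✓ 101010 101100✓ 101101✓ 110010✓ 110111✓ 111011 111110
Round 1: -00001✓ -00101✓ -10010 -10111 0-0000 0-0101 000-00✓ 000-01✓ 00000-✓ 00010-✓ 001-11 0100-0 0101-1 10-101 100-01✓ 1000-1 10110-
Round 2: -00-01 000-0-
PIs = {-00-01, -10010, -10111, 0-0000, 0-0101, 000-0-, 001-11, 0100-0, 0101-1, 10-101, 1000-1, 101010, 10110-, 111011, 111110}
Coverage chart:
  m0: 0-0000,000-0-
  m1: -00-01,000-0-
  m4: 000-0- ←essential
  m5: -00-01,0-0101,000-0-
  m11: 001-11 ←essential
  m16: 0-0000,0100-0
  m18: -10010,0100-0
  m21: 0-0101,0101-1
  m23: -10111,0101-1
  m33: -00-01,1000-1
  m42: 101010 ←essential
  m44: 10110- ←essential
  m45: 10-101,10110-
  m50: -10010 ←essential
  m59: 111011 ←essential
  m62: 111110 ←essential
Essential: -10010, 000-0-, 001-11, 101010, 10110-, 111011, 111110
Petrick residual → -00-01, 0-0000, 0101-1
Min cover (10 terms): b'c'e'f + bc'd'ef' + a'c'd'e'f' + a'b'c'e' + a'b'cef + a'bc'df + ab'cd'ef' + ab'cde' + abcd'ef + abcdef'

10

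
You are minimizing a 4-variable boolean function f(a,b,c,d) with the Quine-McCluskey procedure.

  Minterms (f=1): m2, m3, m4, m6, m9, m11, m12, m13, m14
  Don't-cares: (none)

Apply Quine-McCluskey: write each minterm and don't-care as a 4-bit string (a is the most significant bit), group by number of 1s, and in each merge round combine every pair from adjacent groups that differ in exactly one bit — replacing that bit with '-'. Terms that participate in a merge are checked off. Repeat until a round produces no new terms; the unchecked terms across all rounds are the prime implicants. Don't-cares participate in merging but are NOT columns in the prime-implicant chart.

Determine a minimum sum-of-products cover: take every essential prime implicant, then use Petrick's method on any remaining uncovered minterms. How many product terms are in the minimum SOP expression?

4

[col 0] 0010*, 0011*, 0100*, 0110*, 1001*, 1011*, 1100*, 1101*, 1110*
[col 1] -011, -100*, -110*, 0-10, 001-, 01-0*, 1-01, 10-1, 11-0*, 110-
[col 2] -1-0
Prime implicants: -011, -1-0, 0-10, 001-, 1-01, 10-1, 110-
PI chart (minterm → PIs covering it):
  2 | 0-10,001-
  3 | -011,001-
  4 | -1-0  (sole → essential)
  6 | -1-0,0-10
  9 | 1-01,10-1
  11 | -011,10-1
  12 | -1-0,110-
  13 | 1-01,110-
  14 | -1-0  (sole → essential)
Essential prime implicants: -1-0
Petrick residual → -011, 0-10, 1-01
Minimum SOP uses 4 PIs: b'cd + bd' + a'cd' + ac'd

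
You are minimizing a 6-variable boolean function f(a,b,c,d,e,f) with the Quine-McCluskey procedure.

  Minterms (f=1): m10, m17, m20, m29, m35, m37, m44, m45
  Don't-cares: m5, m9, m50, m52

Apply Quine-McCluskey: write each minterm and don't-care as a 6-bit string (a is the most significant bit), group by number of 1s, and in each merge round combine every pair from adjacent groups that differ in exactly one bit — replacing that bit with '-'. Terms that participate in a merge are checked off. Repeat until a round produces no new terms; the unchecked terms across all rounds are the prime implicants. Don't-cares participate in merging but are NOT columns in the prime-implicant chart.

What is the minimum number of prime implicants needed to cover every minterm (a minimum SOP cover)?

7

Round 0: 000101✓ 001001 001010 010001 010100✓ 011101 100011 100101✓ 101100✓ 101101✓ 110010 110100✓
Round 1: -00101 -10100 10-101 10110-
PIs = {-00101, -10100, 001001, 001010, 010001, 011101, 10-101, 100011, 10110-, 110010}
Coverage chart:
  m10: 001010 ←essential
  m17: 010001 ←essential
  m20: -10100 ←essential
  m29: 011101 ←essential
  m35: 100011 ←essential
  m37: -00101,10-101
  m44: 10110- ←essential
  m45: 10-101,10110-
Essential: -10100, 001010, 010001, 011101, 100011, 10110-
Petrick residual → -00101
Min cover (7 terms): b'c'de'f + bc'de'f' + a'b'cd'ef' + a'bc'd'e'f + a'bcde'f + ab'c'd'ef + ab'cde'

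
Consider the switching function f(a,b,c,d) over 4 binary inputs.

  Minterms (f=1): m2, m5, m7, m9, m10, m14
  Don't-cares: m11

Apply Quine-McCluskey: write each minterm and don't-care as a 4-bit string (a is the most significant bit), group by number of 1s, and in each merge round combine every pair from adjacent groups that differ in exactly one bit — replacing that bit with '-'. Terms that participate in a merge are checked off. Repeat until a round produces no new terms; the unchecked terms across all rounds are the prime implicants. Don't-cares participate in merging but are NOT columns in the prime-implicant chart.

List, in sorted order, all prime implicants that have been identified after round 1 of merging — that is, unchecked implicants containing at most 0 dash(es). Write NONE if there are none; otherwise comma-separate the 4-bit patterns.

NONE

Round 0: 0010✓ 0101✓ 0111✓ 1001✓ 1010✓ 1011✓ 1110✓
Round 1: -010 01-1 1-10 10-1 101-
PIs = {-010, 01-1, 1-10, 10-1, 101-}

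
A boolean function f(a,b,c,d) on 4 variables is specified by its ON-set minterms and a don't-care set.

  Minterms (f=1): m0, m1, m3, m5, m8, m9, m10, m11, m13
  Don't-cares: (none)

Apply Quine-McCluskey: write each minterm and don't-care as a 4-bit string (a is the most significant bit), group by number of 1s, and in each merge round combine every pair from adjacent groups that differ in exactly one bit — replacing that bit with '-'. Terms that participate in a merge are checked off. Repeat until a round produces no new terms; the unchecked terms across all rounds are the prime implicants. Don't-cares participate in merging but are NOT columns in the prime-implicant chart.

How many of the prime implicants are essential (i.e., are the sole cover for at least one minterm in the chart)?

size-2^0 implicants → 0000(✓)  0001(✓)  0011(✓)  0101(✓)  1000(✓)  1001(✓)  1010(✓)  1011(✓)  1101(✓)
size-2^1 implicants → -000(✓)  -001(✓)  -011(✓)  -101(✓)  0-01(✓)  00-1(✓)  000-(✓)  1-01(✓)  10-0(✓)  10-1(✓)  100-(✓)  101-(✓)
size-2^2 implicants → --01  -0-1  -00-  10--
Unchecked terms (primes): --01, -0-1, -00-, 10--
Minterm coverage:
  m0 ⊆ -00- [E]
  m1 ⊆ --01,-0-1,-00-
  m3 ⊆ -0-1 [E]
  m5 ⊆ --01 [E]
  m8 ⊆ -00-,10--
  m9 ⊆ --01,-0-1,-00-,10--
  m10 ⊆ 10-- [E]
  m11 ⊆ -0-1,10--
  m13 ⊆ --01 [E]
E = {--01, -0-1, -00-, 10--}

4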